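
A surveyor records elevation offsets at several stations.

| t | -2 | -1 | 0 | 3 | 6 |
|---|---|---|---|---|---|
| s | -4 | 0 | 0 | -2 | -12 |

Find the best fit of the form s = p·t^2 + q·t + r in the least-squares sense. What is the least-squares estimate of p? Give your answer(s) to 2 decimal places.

Forming MᵀM = [[1394, 234, 50]; [234, 50, 6]; [50, 6, 5]] and Mᵀs = [-466, -70, -18]ᵀ gives MᵀM·[p, q, r]ᵀ = Mᵀs.
Inverting the 3×3 Gram matrix, [p, q, r]ᵀ = [-2387/4992, 1353/1664, 257/1248]ᵀ.

p = -0.48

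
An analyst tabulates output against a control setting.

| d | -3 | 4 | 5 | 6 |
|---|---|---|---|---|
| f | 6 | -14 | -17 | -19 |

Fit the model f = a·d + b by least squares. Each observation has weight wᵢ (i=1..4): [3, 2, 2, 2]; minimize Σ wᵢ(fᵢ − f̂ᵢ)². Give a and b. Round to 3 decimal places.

Setting ∂/∂a … = 0 gives: 181·a + 21·b = -564;  21·a + 9·b = -82.
Eliminating b: 9·(row 1) − 21·(row 2) gives 1188·a = 9·(-564) − 21·(-82) = -3354, so a = -559/198.
Then b = ((-82) − 21·(-559/198))/9 = -1499/594.

a = -2.823, b = -2.524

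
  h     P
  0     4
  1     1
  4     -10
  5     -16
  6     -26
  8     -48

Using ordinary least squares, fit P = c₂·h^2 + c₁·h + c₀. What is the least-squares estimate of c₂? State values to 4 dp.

AᵀA·[c₂, c₁, c₀]ᵀ = AᵀP reads: 6274·c₂ + 918·c₁ + 142·c₀ = -4567;  918·c₂ + 142·c₁ + 24·c₀ = -659;  142·c₂ + 24·c₁ + 6·c₀ = -95.
Solving the 3×3 system (Gaussian elimination) gives c₂ = -13513/17270, c₁ = -193/1727, c₀ = 27043/8635.

c₂ = -0.7825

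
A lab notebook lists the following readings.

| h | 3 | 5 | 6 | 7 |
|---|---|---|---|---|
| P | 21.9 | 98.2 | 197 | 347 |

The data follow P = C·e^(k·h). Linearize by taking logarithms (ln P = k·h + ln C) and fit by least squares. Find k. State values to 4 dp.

Linearized form: ln P = k·h + ln C. From the 4 transformed points,
XᵀX = [[119.0000, 21.0000]; [21.0000, 4]], rhs = [104.8390, 18.8060]ᵀ  (here Σh = 21.0000, Σ(h)² = 119.0000, Σln P = 18.8060, Σh·ln P = 104.8390).
Δ = 119.0000·4 − (21.0000)² = 35.0000; k = (104.8390·4 − 21.0000·18.8060)/35.0000 = 0.69799, ln C = (119.0000·18.8060 − 21.0000·104.8390)/35.0000 = 1.03708.

k = 0.6980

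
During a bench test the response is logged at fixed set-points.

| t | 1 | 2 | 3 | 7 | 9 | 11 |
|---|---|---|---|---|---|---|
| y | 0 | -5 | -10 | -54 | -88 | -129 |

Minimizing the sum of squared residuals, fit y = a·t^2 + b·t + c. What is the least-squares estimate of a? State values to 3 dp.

The normal equations are: 23701·a + 2439·b + 265·c = -25493;  2439·a + 265·b + 33·c = -2629;  265·a + 33·b + 6·c = -286.
Solving the 3×3 system (Gaussian elimination) gives a = -2161/2215, b = -2611/2215, c = 4223/2215.

a = -0.976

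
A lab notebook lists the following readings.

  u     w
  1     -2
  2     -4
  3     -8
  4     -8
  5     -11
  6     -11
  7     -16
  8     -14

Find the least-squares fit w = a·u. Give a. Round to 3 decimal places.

a = -2.015

Normal-equation sums: Σu·u = 204.
For Xᵀw: Σu·w = -411.
Hence a = -411 / 204 ≈ -2.01471.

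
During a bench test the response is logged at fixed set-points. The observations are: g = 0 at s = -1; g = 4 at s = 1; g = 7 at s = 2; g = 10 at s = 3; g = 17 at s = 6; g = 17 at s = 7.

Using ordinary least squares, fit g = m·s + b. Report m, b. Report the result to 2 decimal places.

m = 2.26, b = 2.38

Entries of XᵀX: Σs·s = 100, Σs = 18, Σ1 = 6.
And Σs·g = 269, Σg = 55.
So XᵀX·[m, b]ᵀ = Xᵀg: [[100, 18]; [18, 6]]·[m, b]ᵀ = [269, 55]ᵀ.
Determinant 100·6 − 18² = 276.
m = (269·6 − 18·55)/276 = 52/23; b = (100·55 − 18·269)/276 = 329/138.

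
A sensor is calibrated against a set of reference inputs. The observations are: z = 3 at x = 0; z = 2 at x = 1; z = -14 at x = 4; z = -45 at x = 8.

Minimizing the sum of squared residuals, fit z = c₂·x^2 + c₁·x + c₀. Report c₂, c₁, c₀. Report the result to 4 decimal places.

c₂ = -0.4491, c₁ = -2.5186, c₀ = 3.7796

Forming AᵀA = [[4353, 577, 81]; [577, 81, 13]; [81, 13, 4]] and Aᵀz = [-3102, -414, -54]ᵀ gives AᵀA·[c₂, c₁, c₀]ᵀ = Aᵀz.
Solving the 3×3 system (Gaussian elimination) gives c₂ = -75/167, c₁ = -2103/835, c₀ = 3156/835.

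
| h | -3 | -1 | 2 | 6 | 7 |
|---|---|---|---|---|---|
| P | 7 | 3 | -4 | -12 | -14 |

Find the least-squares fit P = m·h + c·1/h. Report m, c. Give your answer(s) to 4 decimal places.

m = -1.9910, c = -0.9780

Sums needed: Σh·h = 99, Σh·1/h = 5, Σ1/h·1/h = 1243/882.
Moment sums: Σh·P = -202, Σ1/h·P = -34/3.
MᵀM·[m, c]ᵀ = MᵀP becomes [[99, 5]; [5, 1243/882]]·[m, c]ᵀ = [-202, -34/3]ᵀ.
Determinant 99·(1243/882) − 5² = 11223/98.
m = ((-202)·(1243/882) − 5·(-34/3))/(11223/98) = -201106/101007; c = (99·(-34/3) − 5·(-202))/(11223/98) = -10976/11223.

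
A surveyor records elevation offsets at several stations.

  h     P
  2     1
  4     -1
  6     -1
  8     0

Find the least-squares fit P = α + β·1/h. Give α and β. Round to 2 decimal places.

α = -1.31, β = 4.06

With design matrix A, AᵀA = [[4, 25/24]; [25/24, 205/576]] and AᵀP = [-1, 1/12]ᵀ.
Determinant 4·(205/576) − (25/24)² = 65/192.
α = ((-1)·(205/576) − (25/24)·(1/12))/(65/192) = -17/13; β = (4·(1/12) − (25/24)·(-1))/(65/192) = 264/65.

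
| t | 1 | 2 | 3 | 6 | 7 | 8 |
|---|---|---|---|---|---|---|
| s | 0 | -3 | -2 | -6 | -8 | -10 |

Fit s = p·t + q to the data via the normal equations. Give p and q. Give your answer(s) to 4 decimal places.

p = -1.2892, q = 0.9679

Setting ∂/∂p … = 0 gives: 163·p + 27·q = -184;  27·p + 6·q = -29.
Eliminating q: 6·(row 1) − 27·(row 2) gives 249·p = 6·(-184) − 27·(-29) = -321, so p = -107/83.
Then q = ((-29) − 27·(-107/83))/6 = 241/249.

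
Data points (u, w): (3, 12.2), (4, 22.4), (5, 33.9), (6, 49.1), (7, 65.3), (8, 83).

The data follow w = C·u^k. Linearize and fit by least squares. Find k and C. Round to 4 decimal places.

k = 1.9526, C = 1.4606

Taking logs, ln w = k·ln u + ln C, so regress ln w on ln u.
Σln u = 9.9115, Σ(ln u)² = 17.0401, Σln w = 21.6256, Σln u·ln w = 37.0264.
Equations: 17.0401·k + 9.9115·ln C = 37.0264;  9.9115·k + 6·ln C = 21.6256.
Slope k = (n·Σln u·ln w − Σln u·Σln w)/(n·Σ(ln u)² − (Σln u)²) = (6·37.0264 − 9.9115·21.6256)/4.0036 = 1.95256; ln C = (Σln w − k·Σln u)/n = 0.37882, so C = exp(0.37882) = 1.46055.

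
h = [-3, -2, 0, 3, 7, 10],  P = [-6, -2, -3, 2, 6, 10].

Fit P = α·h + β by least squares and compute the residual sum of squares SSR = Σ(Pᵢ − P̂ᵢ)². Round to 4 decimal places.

With design matrix M, MᵀM = [[171, 15]; [15, 6]] and MᵀP = [170, 7]ᵀ.
Determinant 171·6 − 15² = 801.
α = (170·6 − 15·7)/801 = 305/267; β = (171·7 − 15·170)/801 = -451/267.
Residuals: -236/267, 527/267, -350/267, 70/267, -82/267, 71/267; SSR = 590/89.

SSR = 6.6292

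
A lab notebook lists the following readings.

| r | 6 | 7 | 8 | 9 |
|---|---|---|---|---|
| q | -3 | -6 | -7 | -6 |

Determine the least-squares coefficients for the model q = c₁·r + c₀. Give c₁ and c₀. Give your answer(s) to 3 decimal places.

c₁ = -1.000, c₀ = 2.000

Forming XᵀX = [[230, 30]; [30, 4]] and Xᵀq = [-170, -22]ᵀ gives XᵀX·[c₁, c₀]ᵀ = Xᵀq.
Determinant 230·4 − 30² = 20.
c₁ = ((-170)·4 − 30·(-22))/20 = -1; c₀ = (230·(-22) − 30·(-170))/20 = 2.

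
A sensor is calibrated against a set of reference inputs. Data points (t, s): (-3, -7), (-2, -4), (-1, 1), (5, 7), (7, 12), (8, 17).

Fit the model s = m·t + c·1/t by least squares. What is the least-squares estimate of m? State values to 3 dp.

m = 1.947

Setting ∂/∂m … = 0 gives: 152·m + 6·c = 283;  6·m + (1014049/705600)·c = 7201/840.
(Σt·t = 152, Σt·1/t = 6, Σ1/t·1/t = 1014049/705600, Σt·s = 283, Σ1/t·s = 7201/840.)
Eliminating c: (1014049/705600)·(row 1) − 6·(row 2) gives (16091731/88200)·m = (1014049/705600)·283 − 6·(7201/840) = 250682827/705600, so m = 250682827/128733848.
Then c = ((7201/840) − 6·(250682827/128733848))/(1014049/705600) = -34835640/16091731.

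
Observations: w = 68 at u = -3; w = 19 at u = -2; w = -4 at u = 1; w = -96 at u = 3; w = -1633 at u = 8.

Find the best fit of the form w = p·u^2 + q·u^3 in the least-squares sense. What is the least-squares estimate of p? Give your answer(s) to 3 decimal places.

Compute the Gram sums: Σu^2·u^2 = 4275, Σu^2·u^3 = 32737, Σu^3·u^3 = 263667.
Right-hand side: Σu^2·w = -104692, Σu^3·w = -840680.
Normal equations: [[4275, 32737]; [32737, 263667]]·[p, q]ᵀ = [-104692, -840680]ᵀ.
det = 4275·263667 − 32737² = 55465256.
p = ((-104692)·263667 − 32737·(-840680))/55465256 = -20621101/13866314; q = (4275·(-840680) − 32737·(-104692))/55465256 = -2192171/729806.

p = -1.487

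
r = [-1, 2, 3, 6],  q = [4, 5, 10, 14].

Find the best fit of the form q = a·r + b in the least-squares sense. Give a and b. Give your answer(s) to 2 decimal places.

a = 1.50, b = 4.50

Normal-equation sums: Σr·r = 50, Σr = 10, Σ1 = 4.
For Mᵀq: Σr·q = 120, Σq = 33.
MᵀM·[a, b]ᵀ = Mᵀq becomes [[50, 10]; [10, 4]]·[a, b]ᵀ = [120, 33]ᵀ.
Determinant 50·4 − 10² = 100.
a = (120·4 − 10·33)/100 = 3/2; b = (50·33 − 10·120)/100 = 9/2.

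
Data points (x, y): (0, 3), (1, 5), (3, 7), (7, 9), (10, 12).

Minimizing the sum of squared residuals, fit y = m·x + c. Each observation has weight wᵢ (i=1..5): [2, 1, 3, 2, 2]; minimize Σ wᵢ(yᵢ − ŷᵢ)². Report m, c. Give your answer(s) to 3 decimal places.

With design matrix M, MᵀWM = [[326, 44]; [44, 10]] and MᵀWy = [434, 74]ᵀ.
Eliminating c: 10·(row 1) − 44·(row 2) gives 1324·m = 10·434 − 44·74 = 1084, so m = 271/331.
Then c = (74 − 44·(271/331))/10 = 1257/331.

m = 0.819, c = 3.798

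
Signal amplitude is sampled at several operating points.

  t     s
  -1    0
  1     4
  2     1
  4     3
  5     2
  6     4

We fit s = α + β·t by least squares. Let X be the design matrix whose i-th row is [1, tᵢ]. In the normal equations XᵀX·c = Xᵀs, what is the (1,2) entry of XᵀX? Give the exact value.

17

Row 1 ↔ basis 1, column 2 ↔ basis t, so (XᵀX)_{1,2} = Σᵢ t = (1)·(-1) + (1)·(1) + (1)·(2) + (1)·(4) + (1)·(5) + (1)·(6) = 17.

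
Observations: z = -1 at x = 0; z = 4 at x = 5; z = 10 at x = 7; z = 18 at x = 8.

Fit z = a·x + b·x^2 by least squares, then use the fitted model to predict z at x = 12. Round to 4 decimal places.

ẑ = 49.3671

Entries of AᵀA: Σx·x = 138, Σx·x^2 = 980, Σx^2·x^2 = 7122.
Moment sums: Σx·z = 234, Σx^2·z = 1742.
Δ = 138·7122 − 980² = 22436.
a = (234·7122 − 980·1742)/22436 = -143/79; b = (138·1742 − 980·234)/22436 = 39/79.
At x = 12: ẑ = (-143/79)·(12) + (39/79)·(144) = 3900/79.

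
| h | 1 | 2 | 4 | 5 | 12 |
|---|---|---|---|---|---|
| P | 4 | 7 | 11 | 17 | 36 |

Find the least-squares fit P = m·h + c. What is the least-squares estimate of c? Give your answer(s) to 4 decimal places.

Compute the Gram sums: Σh·h = 190, Σh = 24, Σ1 = 5.
For MᵀP: Σh·P = 579, ΣP = 75.
MᵀM·[m, c]ᵀ = MᵀP becomes [[190, 24]; [24, 5]]·[m, c]ᵀ = [579, 75]ᵀ.
det = 190·5 − 24² = 374.
m = (579·5 − 24·75)/374 = 1095/374; c = (190·75 − 24·579)/374 = 177/187.

c = 0.9465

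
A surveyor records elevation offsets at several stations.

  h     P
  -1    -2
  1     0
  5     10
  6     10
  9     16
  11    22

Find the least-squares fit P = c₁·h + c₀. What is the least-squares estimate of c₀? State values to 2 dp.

c₀ = -0.95

Setting ∂/∂c₁ … = 0 gives: 265·c₁ + 31·c₀ = 498;  31·c₁ + 6·c₀ = 56.
(Σh·h = 265, Σh = 31, Σ1 = 6, Σh·P = 498, ΣP = 56.)
Eliminating c₀: 6·(row 1) − 31·(row 2) gives 629·c₁ = 6·498 − 31·56 = 1252, so c₁ = 1252/629.
Then c₀ = (56 − 31·(1252/629))/6 = -598/629.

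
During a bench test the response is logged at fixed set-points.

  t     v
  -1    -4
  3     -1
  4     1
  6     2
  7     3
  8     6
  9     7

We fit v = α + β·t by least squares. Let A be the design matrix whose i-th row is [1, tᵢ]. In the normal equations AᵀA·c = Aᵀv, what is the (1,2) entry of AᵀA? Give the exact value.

36

Row 1 ↔ basis 1, column 2 ↔ basis t, so (AᵀA)_{1,2} = Σᵢ t = (1)·(-1) + (1)·(3) + (1)·(4) + (1)·(6) + (1)·(7) + (1)·(8) + (1)·(9) = 36.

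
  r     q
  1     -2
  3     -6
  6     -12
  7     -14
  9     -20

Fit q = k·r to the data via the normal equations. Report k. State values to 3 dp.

k = -2.102

Normal-equation sums: Σr·r = 176.
Right-hand side: Σr·q = -370.
k = (-370)/176 = -2.10227.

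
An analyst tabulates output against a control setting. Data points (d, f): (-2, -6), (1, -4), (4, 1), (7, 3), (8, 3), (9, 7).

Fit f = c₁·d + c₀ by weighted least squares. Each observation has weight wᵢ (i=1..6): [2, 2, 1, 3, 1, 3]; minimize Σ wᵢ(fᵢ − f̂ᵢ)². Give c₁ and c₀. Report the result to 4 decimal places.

MᵀWM·[c₁, c₀]ᵀ = MᵀWf reads: 480·c₁ + 58·c₀ = 296;  58·c₁ + 12·c₀ = 14.
(Σwᵢ·d·d = 480, Σwᵢ·d = 58, Σwᵢ·1 = 12, Σwᵢ·d·f = 296, Σwᵢ·f = 14.)
det = 480·12 − 58² = 2396.
c₁ = (296·12 − 58·14)/2396 = 685/599; c₀ = (480·14 − 58·296)/2396 = -2612/599.

c₁ = 1.1436, c₀ = -4.3606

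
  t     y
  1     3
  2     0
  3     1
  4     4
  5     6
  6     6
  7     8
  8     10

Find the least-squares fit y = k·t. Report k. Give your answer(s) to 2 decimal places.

With design matrix A, AᵀA = [[204]] and Aᵀy = [224]ᵀ.
Hence k = 224 / 204 ≈ 1.09804.

k = 1.10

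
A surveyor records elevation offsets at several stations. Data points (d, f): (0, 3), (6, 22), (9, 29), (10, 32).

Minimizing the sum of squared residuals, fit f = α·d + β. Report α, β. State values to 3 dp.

From the data, Σd·d = 217, Σd = 25, Σ1 = 4.
Moment sums: Σd·f = 713, Σf = 86.
So XᵀX·[α, β]ᵀ = Xᵀf: [[217, 25]; [25, 4]]·[α, β]ᵀ = [713, 86]ᵀ.
Δ = 217·4 − 25² = 243.
α = (713·4 − 25·86)/243 = 26/9; β = (217·86 − 25·713)/243 = 31/9.

α = 2.889, β = 3.444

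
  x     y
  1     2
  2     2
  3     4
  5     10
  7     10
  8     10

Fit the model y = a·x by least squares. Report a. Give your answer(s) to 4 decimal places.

Forming MᵀM = [[152]] and Mᵀy = [218]ᵀ gives MᵀM·[a]ᵀ = Mᵀy.
a = 218/152 = 1.43421.

a = 1.4342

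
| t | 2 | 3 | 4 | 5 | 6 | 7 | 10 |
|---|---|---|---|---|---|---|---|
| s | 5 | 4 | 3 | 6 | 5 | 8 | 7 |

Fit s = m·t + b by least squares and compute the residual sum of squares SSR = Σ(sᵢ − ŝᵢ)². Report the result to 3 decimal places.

Entries of MᵀM: Σt·t = 239, Σt = 37, Σ1 = 7.
And Σt·s = 220, Σs = 38.
MᵀM·[m, b]ᵀ = Mᵀs becomes [[239, 37]; [37, 7]]·[m, b]ᵀ = [220, 38]ᵀ.
Determinant 239·7 − 37² = 304.
m = (220·7 − 37·38)/304 = 67/152; b = (239·38 − 37·220)/304 = 471/152.
Residuals: 155/152, -8/19, -283/152, 53/76, -113/152, 69/38, -77/152; SSR = 705/76.

SSR = 9.276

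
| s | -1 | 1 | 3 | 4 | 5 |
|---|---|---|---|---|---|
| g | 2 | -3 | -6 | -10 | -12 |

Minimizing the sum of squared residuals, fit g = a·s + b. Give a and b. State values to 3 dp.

a = -2.302, b = -0.276

The normal system MᵀM·[a, b]ᵀ = Mᵀg is [[52, 12]; [12, 5]]·[a, b]ᵀ = [-123, -29]ᵀ.
Determinant 52·5 − 12² = 116.
a = ((-123)·5 − 12·(-29))/116 = -267/116; b = (52·(-29) − 12·(-123))/116 = -8/29.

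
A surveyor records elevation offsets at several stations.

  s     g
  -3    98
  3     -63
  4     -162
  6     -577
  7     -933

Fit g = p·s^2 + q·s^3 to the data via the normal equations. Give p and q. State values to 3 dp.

p = 1.907, q = -2.992

Compute the Gram sums: Σs^2·s^2 = 4115, Σs^2·s^3 = 25607, Σs^3·s^3 = 169859.
And Σs^2·g = -68766, Σs^3·g = -459366.
So MᵀM·[p, q]ᵀ = Mᵀg: [[4115, 25607]; [25607, 169859]]·[p, q]ᵀ = [-68766, -459366]ᵀ.
Δ = 4115·169859 − 25607² = 43251336.
p = ((-68766)·169859 − 25607·(-459366))/43251336 = 1145294/600713; q = (4115·(-459366) − 25607·(-68766))/43251336 = -1797224/600713.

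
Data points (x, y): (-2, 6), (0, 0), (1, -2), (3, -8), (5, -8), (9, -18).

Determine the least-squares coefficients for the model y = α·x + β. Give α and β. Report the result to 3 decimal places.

α = -2.069, β = 0.517

The normal system AᵀA·[α, β]ᵀ = Aᵀy is [[120, 16]; [16, 6]]·[α, β]ᵀ = [-240, -30]ᵀ.
det = 120·6 − 16² = 464.
α = ((-240)·6 − 16·(-30))/464 = -60/29; β = (120·(-30) − 16·(-240))/464 = 15/29.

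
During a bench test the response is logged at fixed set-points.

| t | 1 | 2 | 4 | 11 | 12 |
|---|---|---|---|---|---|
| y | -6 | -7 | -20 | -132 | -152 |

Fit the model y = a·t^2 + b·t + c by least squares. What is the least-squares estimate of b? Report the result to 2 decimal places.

Normal-equation sums: Σt^2·t^2 = 35650, Σt^2·t = 3132, Σt^2 = 286, Σt·t = 286, Σt = 30, Σ1 = 5.
Right-hand side: Σt^2·y = -38214, Σt·y = -3376, Σy = -317.
Row-reducing yields a = -51832/49711, b = 1133/49711, c = -193685/49711.

b = 0.02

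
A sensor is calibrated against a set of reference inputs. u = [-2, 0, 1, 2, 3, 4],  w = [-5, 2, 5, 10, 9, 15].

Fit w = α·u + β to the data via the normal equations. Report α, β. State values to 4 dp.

α = 3.1714, β = 1.7714

Sums needed: Σu·u = 34, Σu = 8, Σ1 = 6.
And Σu·w = 122, Σw = 36.
MᵀM·[α, β]ᵀ = Mᵀw becomes [[34, 8]; [8, 6]]·[α, β]ᵀ = [122, 36]ᵀ.
det = 34·6 − 8² = 140.
α = (122·6 − 8·36)/140 = 111/35; β = (34·36 − 8·122)/140 = 62/35.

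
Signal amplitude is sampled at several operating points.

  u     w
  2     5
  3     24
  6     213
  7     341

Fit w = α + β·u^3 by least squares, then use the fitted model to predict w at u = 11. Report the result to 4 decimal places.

Entries of XᵀX: Σ1 = 4, Σu^3 = 594, Σu^3·u^3 = 165098.
Moment sums: Σw = 583, Σu^3·w = 163659.
So XᵀX·[α, β]ᵀ = Xᵀw: [[4, 594]; [594, 165098]]·[α, β]ᵀ = [583, 163659]ᵀ.
Eliminating β: 165098·(row 1) − 594·(row 2) gives 307556·α = 165098·583 − 594·163659 = -961312, so α = -240328/76889.
Then β = (163659 − 594·(-240328/76889))/165098 = 154167/153778.
At u = 11: ŵ = (-240328/76889)·(1) + (154167/153778)·(1331) = 204715621/153778.

ŵ = 1331.2413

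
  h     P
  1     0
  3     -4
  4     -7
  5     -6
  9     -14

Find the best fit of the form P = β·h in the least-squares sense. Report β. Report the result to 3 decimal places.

β = -1.485

From the data, Σh·h = 132.
Right-hand side: Σh·P = -196.
AᵀA·[β]ᵀ = AᵀP becomes [[132]]·[β]ᵀ = [-196]ᵀ.
β = (-196)/132 = -1.48485.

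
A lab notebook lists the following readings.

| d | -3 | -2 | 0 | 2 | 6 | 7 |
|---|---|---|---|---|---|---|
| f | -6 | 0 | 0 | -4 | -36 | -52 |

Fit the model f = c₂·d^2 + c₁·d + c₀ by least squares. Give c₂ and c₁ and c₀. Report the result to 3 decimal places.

The normal equations are: 3810·c₂ + 532·c₁ + 102·c₀ = -3914;  532·c₂ + 102·c₁ + 10·c₀ = -570;  102·c₂ + 10·c₁ + 6·c₀ = -98.
Row-reducing yields c₂ = -11154/11527, c₁ = -7616/11527, c₀ = 14037/11527.

c₂ = -0.968, c₁ = -0.661, c₀ = 1.218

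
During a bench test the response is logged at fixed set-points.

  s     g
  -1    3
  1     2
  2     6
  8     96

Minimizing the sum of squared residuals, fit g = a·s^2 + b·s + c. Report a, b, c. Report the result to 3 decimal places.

a = 1.553, b = -0.542, c = 0.922

AᵀA·[a, b, c]ᵀ = Aᵀg reads: 4114·a + 520·b + 70·c = 6173;  520·a + 70·b + 10·c = 779;  70·a + 10·b + 4·c = 107.
(Σs^2·s^2 = 4114, Σs^2·s = 520, Σs^2 = 70, Σs·s = 70, Σs = 10, Σ1 = 4, Σs^2·g = 6173, Σs·g = 779, Σg = 107.)
Inverting the 3×3 Gram matrix, [a, b, c]ᵀ = [379/244, -661/1220, 225/244]ᵀ.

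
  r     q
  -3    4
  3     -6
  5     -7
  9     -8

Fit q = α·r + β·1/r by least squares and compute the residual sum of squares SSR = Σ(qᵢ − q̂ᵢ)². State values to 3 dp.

XᵀX·[α, β]ᵀ = Xᵀq reads: 124·α + 4·β = -137;  4·α + (556/2025)·β = -253/45.
Determinant 124·(556/2025) − 4² = 36544/2025.
α = ((-137)·(556/2025) − 4·(-253/45))/(36544/2025) = -3829/4568; β = (124·(-253/45) − 4·(-137))/(36544/2025) = -37755/4568.
Residuals: -725/571, -417/571, -660/571, 264/571; SSR = 2110/571.

SSR = 3.695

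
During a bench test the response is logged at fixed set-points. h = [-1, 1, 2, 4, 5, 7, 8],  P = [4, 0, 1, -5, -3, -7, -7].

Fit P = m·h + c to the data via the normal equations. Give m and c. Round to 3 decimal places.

The normal equations are: 160·m + 26·c = -142;  26·m + 7·c = -17.
(Σh·h = 160, Σh = 26, Σ1 = 7, Σh·P = -142, ΣP = -17.)
Determinant 160·7 − 26² = 444.
m = ((-142)·7 − 26·(-17))/444 = -46/37; c = (160·(-17) − 26·(-142))/444 = 81/37.

m = -1.243, c = 2.189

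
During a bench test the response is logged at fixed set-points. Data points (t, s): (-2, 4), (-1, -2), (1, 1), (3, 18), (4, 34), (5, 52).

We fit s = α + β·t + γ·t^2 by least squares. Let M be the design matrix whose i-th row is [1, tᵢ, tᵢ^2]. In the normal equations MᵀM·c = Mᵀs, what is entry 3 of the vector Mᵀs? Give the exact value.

Entry 3 ↔ basis t^2, so (Mᵀs)_{3} = Σᵢ (t^2)·sᵢ = (4)·(4) + (1)·(-2) + (1)·(1) + (9)·(18) + (16)·(34) + (25)·(52) = 2021.

2021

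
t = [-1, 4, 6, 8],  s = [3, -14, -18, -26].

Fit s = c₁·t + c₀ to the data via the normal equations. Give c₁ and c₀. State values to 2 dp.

Normal-equation sums: Σt·t = 117, Σt = 17, Σ1 = 4.
And Σt·s = -375, Σs = -55.
So MᵀM·[c₁, c₀]ᵀ = Mᵀs: [[117, 17]; [17, 4]]·[c₁, c₀]ᵀ = [-375, -55]ᵀ.
Δ = 117·4 − 17² = 179.
c₁ = ((-375)·4 − 17·(-55))/179 = -565/179; c₀ = (117·(-55) − 17·(-375))/179 = -60/179.

c₁ = -3.16, c₀ = -0.34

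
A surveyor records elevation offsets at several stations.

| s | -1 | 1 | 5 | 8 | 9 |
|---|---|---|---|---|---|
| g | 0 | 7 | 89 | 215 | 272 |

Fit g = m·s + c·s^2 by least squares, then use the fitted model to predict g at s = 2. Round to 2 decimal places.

ĝ = 17.35

Forming MᵀM = [[172, 1366]; [1366, 11284]] and Mᵀg = [4620, 38024]ᵀ gives MᵀM·[m, c]ᵀ = Mᵀg.
det = 172·11284 − 1366² = 74892.
m = (4620·11284 − 1366·38024)/74892 = 47824/18723; c = (172·38024 − 1366·4620)/74892 = 57302/18723.
At s = 2: ĝ = (47824/18723)·(2) + (57302/18723)·(4) = 324856/18723.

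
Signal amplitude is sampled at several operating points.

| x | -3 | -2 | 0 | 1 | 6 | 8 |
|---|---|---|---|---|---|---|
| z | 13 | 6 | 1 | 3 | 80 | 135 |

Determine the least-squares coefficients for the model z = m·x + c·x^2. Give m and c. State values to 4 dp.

Compute the Gram sums: Σx·x = 114, Σx·x^2 = 694, Σx^2·x^2 = 5490.
And Σx·z = 1512, Σx^2·z = 11664.
AᵀA·[m, c]ᵀ = Aᵀz becomes [[114, 694]; [694, 5490]]·[m, c]ᵀ = [1512, 11664]ᵀ.
Δ = 114·5490 − 694² = 144224.
m = (1512·5490 − 694·11664)/144224 = 12879/9014; c = (114·11664 − 694·1512)/144224 = 17523/9014.

m = 1.4288, c = 1.9440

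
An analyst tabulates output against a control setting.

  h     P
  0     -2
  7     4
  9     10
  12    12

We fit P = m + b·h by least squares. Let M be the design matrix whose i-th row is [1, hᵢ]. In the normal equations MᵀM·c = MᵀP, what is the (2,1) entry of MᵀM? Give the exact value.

Row 2 ↔ basis h, column 1 ↔ basis 1, so (MᵀM)_{2,1} = Σᵢ h = (0)·(1) + (7)·(1) + (9)·(1) + (12)·(1) = 28.

28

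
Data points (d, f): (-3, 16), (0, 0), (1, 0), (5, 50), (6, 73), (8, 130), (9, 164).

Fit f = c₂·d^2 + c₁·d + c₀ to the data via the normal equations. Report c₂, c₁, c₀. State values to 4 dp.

c₂ = 2.0169, c₁ = 0.2308, c₀ = -1.2352

From the data, Σd^2·d^2 = 12660, Σd^2·d = 1556, Σd^2 = 216, Σd·d = 216, Σd = 26, Σ1 = 7.
Right-hand side: Σd^2·f = 25626, Σd·f = 3156, Σf = 433.
Normal equations: [[12660, 1556, 216]; [1556, 216, 26]; [216, 26, 7]]·[c₂, c₁, c₀]ᵀ = [25626, 3156, 433]ᵀ.
Inverting the 3×3 Gram matrix, [c₂, c₁, c₀]ᵀ = [9320/4621, 2133/9242, -5708/4621]ᵀ.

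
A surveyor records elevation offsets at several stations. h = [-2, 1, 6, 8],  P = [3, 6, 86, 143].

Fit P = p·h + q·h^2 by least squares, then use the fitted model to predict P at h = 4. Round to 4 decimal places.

P̂ = 41.5295

Forming AᵀA = [[105, 721]; [721, 5409]] and AᵀP = [1660, 12266]ᵀ gives AᵀA·[p, q]ᵀ = AᵀP.
Determinant 105·5409 − 721² = 48104.
p = (1660·5409 − 721·12266)/48104 = 67577/24052; q = (105·12266 − 721·1660)/48104 = 6505/3436.
At h = 4: P̂ = (67577/24052)·(4) + (6505/3436)·(16) = 249717/6013.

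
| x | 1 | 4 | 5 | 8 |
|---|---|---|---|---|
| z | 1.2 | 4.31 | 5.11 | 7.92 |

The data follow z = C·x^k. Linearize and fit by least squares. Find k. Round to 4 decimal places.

With ln zᵢ as the transformed response and ln xᵢ as the regressor:
Σln x = 5.0752, Σ(ln x)² = 8.8362, Σln z = 5.3439, Σln x·ln z = 8.9538.
Normal system: [[8.8362, 5.0752]; [5.0752, 4]]·[k, ln C]ᵀ = [8.9538, 5.3439]ᵀ.
Solving (det = 9.5873): k = 0.90684, ln C = 0.18537.

k = 0.9068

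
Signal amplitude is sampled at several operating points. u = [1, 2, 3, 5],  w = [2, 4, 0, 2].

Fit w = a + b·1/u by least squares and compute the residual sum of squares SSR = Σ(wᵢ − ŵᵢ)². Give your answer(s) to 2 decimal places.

Sums needed: Σ1 = 4, Σ1/u = 61/30, Σ1/u·1/u = 1261/900.
Right-hand side: Σw = 8, Σ1/u·w = 22/5.
So MᵀM·[a, b]ᵀ = Mᵀw: [[4, 61/30]; [61/30, 1261/900]]·[a, b]ᵀ = [8, 22/5]ᵀ.
Eliminating b: (1261/900)·(row 1) − (61/30)·(row 2) gives (147/100)·a = (1261/900)·8 − (61/30)·(22/5) = 509/225, so a = 2036/1323.
Then b = ((22/5) − (61/30)·(2036/1323))/(1261/900) = 400/441.
Residuals: -590/1323, 2656/1323, -116/63, 370/1323; SSR = 10184/1323.

SSR = 7.70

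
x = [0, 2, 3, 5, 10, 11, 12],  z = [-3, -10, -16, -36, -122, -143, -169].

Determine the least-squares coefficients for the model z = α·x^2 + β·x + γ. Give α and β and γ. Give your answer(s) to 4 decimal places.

α = -1.0289, β = -1.5119, γ = -2.7644

Entries of AᵀA: Σx^2·x^2 = 46099, Σx^2·x = 4219, Σx^2 = 403, Σx·x = 403, Σx = 43, Σ1 = 7.
And Σx^2·z = -54923, Σx·z = -5069, Σz = -499.
So AᵀA·[α, β, γ]ᵀ = Aᵀz: [[46099, 4219, 403]; [4219, 403, 43]; [403, 43, 7]]·[α, β, γ]ᵀ = [-54923, -5069, -499]ᵀ.
Solving the 3×3 system (Gaussian elimination) gives α = -4667/4536, β = -61721/40824, γ = -28213/10206.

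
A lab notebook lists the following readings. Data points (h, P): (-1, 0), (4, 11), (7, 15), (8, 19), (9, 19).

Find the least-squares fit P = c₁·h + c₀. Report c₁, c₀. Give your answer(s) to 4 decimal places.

Forming AᵀA = [[211, 27]; [27, 5]] and AᵀP = [472, 64]ᵀ gives AᵀA·[c₁, c₀]ᵀ = AᵀP.
Δ = 211·5 − 27² = 326.
c₁ = (472·5 − 27·64)/326 = 316/163; c₀ = (211·64 − 27·472)/326 = 380/163.

c₁ = 1.9387, c₀ = 2.3313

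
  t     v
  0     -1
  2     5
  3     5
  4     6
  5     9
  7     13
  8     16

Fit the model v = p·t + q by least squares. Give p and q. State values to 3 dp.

p = 1.994, q = -0.689

Entries of XᵀX: Σt·t = 167, Σt = 29, Σ1 = 7.
For Xᵀv: Σt·v = 313, Σv = 53.
So XᵀX·[p, q]ᵀ = Xᵀv: [[167, 29]; [29, 7]]·[p, q]ᵀ = [313, 53]ᵀ.
Eliminating q: 7·(row 1) − 29·(row 2) gives 328·p = 7·313 − 29·53 = 654, so p = 327/164.
Then q = (53 − 29·(327/164))/7 = -113/164.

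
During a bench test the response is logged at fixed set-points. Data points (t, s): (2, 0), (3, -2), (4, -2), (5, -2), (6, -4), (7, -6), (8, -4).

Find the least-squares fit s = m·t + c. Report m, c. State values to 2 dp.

m = -0.79, c = 1.07

Compute the Gram sums: Σt·t = 203, Σt = 35, Σ1 = 7.
Moment sums: Σt·s = -122, Σs = -20.
Normal equations: [[203, 35]; [35, 7]]·[m, c]ᵀ = [-122, -20]ᵀ.
Eliminating c: 7·(row 1) − 35·(row 2) gives 196·m = 7·(-122) − 35·(-20) = -154, so m = -11/14.
Then c = ((-20) − 35·(-11/14))/7 = 15/14.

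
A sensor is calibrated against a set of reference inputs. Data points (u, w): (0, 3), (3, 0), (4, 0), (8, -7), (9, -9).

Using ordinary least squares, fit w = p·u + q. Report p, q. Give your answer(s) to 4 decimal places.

p = -1.3613, q = 3.9343

Setting ∂/∂p … = 0 gives: 170·p + 24·q = -137;  24·p + 5·q = -13.
Eliminating q: 5·(row 1) − 24·(row 2) gives 274·p = 5·(-137) − 24·(-13) = -373, so p = -373/274.
Then q = ((-13) − 24·(-373/274))/5 = 539/137.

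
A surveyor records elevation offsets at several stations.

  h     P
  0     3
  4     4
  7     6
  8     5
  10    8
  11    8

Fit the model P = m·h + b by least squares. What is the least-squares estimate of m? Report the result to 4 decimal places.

m = 0.4720

From the data, Σh·h = 350, Σh = 40, Σ1 = 6.
And Σh·P = 266, ΣP = 34.
Normal equations: [[350, 40]; [40, 6]]·[m, b]ᵀ = [266, 34]ᵀ.
Δ = 350·6 − 40² = 500.
m = (266·6 − 40·34)/500 = 59/125; b = (350·34 − 40·266)/500 = 63/25.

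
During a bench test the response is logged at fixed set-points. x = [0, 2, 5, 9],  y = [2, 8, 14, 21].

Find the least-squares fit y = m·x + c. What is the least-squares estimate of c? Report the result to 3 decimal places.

With design matrix A, AᵀA = [[110, 16]; [16, 4]] and Aᵀy = [275, 45]ᵀ.
Δ = 110·4 − 16² = 184.
m = (275·4 − 16·45)/184 = 95/46; c = (110·45 − 16·275)/184 = 275/92.

c = 2.989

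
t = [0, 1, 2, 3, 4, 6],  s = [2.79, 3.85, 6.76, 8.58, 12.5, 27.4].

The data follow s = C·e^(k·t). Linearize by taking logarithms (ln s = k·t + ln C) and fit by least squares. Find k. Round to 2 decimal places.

Let Y = ln s. Fitting Y = k·t + ln C by least squares:
XᵀX = [[66.0000, 16.0000]; [16.0000, 6]], rhs = [41.5846, 12.2708]ᵀ  (here Σt = 16.0000, Σ(t)² = 66.0000, Σln s = 12.2708, Σt·ln s = 41.5846).
Solving (det = 140.0000): k = 0.37981, ln C = 1.03230.

k = 0.38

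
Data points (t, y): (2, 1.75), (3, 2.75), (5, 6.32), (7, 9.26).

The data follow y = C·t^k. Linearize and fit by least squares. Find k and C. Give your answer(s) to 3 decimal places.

k = 1.372, C = 0.654

Linearized form: ln y = k·ln t + ln C. From the 4 transformed points,
Σln t = 5.3471, Σ(ln t)² = 8.0643, Σln y = 5.6406, Σln t·ln y = 8.7976.
Equations: 8.0643·k + 5.3471·ln C = 8.7976;  5.3471·k + 4·ln C = 5.6406.
Δ = 8.0643·4 − (5.3471)² = 3.6655; k = (8.7976·4 − 5.3471·5.6406)/3.6655 = 1.37210, ln C = (8.0643·5.6406 − 5.3471·8.7976)/3.6655 = -0.42403, so C = exp(-0.42403) = 0.65441.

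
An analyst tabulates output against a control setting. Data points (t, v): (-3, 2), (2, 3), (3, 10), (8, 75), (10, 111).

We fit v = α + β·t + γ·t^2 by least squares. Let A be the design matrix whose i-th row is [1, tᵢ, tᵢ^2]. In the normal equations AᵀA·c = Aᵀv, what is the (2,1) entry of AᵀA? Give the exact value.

Row 2 ↔ basis t, column 1 ↔ basis 1, so (AᵀA)_{2,1} = Σᵢ t = (-3)·(1) + (2)·(1) + (3)·(1) + (8)·(1) + (10)·(1) = 20.

20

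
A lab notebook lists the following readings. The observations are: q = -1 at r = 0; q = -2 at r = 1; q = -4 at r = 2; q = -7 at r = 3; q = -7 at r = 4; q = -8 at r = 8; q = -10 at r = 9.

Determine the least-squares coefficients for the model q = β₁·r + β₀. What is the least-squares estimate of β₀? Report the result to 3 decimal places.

β₀ = -2.165

Normal-equation sums: Σr·r = 175, Σr = 27, Σ1 = 7.
Right-hand side: Σr·q = -213, Σq = -39.
Determinant 175·7 − 27² = 496.
β₁ = ((-213)·7 − 27·(-39))/496 = -219/248; β₀ = (175·(-39) − 27·(-213))/496 = -537/248.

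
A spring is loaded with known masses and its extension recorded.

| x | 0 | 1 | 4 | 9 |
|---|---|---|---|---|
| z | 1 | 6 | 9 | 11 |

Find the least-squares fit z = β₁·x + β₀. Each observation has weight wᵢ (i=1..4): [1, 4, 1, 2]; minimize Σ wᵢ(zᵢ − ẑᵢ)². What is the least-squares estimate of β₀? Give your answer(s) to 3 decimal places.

Normal-equation sums: Σwᵢ·x·x = 182, Σwᵢ·x = 26, Σwᵢ·1 = 8.
Right-hand side: Σwᵢ·x·z = 258, Σwᵢ·z = 56.
AᵀWA·[β₁, β₀]ᵀ = AᵀWz becomes [[182, 26]; [26, 8]]·[β₁, β₀]ᵀ = [258, 56]ᵀ.
Determinant 182·8 − 26² = 780.
β₁ = (258·8 − 26·56)/780 = 152/195; β₀ = (182·56 − 26·258)/780 = 67/15.

β₀ = 4.467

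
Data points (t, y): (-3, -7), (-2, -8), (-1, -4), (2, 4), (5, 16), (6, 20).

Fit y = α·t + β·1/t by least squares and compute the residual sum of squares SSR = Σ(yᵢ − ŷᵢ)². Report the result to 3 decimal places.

Entries of AᵀA: Σt·t = 79, Σt·1/t = 6, Σ1/t·1/t = 1511/900.
Right-hand side: Σt·y = 249, Σ1/t·y = 283/15.
AᵀA·[α, β]ᵀ = Aᵀy becomes [[79, 6]; [6, 1511/900]]·[α, β]ᵀ = [249, 283/15]ᵀ.
det = 79·(1511/900) − 6² = 86969/900.
α = (249·(1511/900) − 6·(283/15))/(86969/900) = 274359/86969; β = (79·(283/15) − 6·249)/(86969/900) = -3180/86969.
Residuals: 213234/86969, -148624/86969, -76697/86969, -199252/86969, 20345/86969, 93756/86969; SSR = 1406774/86969.

SSR = 16.176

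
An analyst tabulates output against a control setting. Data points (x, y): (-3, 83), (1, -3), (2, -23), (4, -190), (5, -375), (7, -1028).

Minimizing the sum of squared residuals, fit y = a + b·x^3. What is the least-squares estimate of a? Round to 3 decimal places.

a = 1.081

The normal equations are: 6·a + 514·b = -1536;  514·a + 138164·b = -414067.
Eliminating b: 138164·(row 1) − 514·(row 2) gives 564788·a = 138164·(-1536) − 514·(-414067) = 610534, so a = 305267/282394.
Then b = ((-414067) − 514·(305267/282394))/138164 = -847449/282394.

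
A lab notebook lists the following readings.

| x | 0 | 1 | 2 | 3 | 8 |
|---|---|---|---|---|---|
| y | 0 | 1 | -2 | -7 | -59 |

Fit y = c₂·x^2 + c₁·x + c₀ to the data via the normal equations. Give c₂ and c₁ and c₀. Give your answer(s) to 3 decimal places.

Entries of AᵀA: Σx^2·x^2 = 4194, Σx^2·x = 548, Σx^2 = 78, Σx·x = 78, Σx = 14, Σ1 = 5.
Right-hand side: Σx^2·y = -3846, Σx·y = -496, Σy = -67.
Inverting the 3×3 Gram matrix, [c₂, c₁, c₀]ᵀ = [-8778/8599, 6219/8599, 4297/8599]ᵀ.

c₂ = -1.021, c₁ = 0.723, c₀ = 0.500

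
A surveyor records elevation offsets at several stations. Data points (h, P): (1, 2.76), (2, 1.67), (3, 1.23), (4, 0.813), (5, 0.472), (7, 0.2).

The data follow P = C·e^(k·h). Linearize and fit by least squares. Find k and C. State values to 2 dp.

k = -0.43, C = 4.28

Let Y = ln P. Fitting Y = k·h + ln C by least squares:
Σh = 22.0000, Σ(h)² = 104.0000, Σln P = -0.8322, Σh·ln P = -13.1861.
Equations: 104.0000·k + 22.0000·ln C = -13.1861;  22.0000·k + 6·ln C = -0.8322.
Solving (det = 140.0000): k = -0.43435, ln C = 1.45392, so C = exp(1.45392) = 4.27987.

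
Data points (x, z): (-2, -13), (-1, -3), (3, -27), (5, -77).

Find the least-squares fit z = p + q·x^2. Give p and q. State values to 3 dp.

p = -0.046, q = -3.072

Sums needed: Σ1 = 4, Σx^2 = 39, Σx^2·x^2 = 723.
Moment sums: Σz = -120, Σx^2·z = -2223.
Δ = 4·723 − 39² = 1371.
p = ((-120)·723 − 39·(-2223))/1371 = -21/457; q = (4·(-2223) − 39·(-120))/1371 = -1404/457.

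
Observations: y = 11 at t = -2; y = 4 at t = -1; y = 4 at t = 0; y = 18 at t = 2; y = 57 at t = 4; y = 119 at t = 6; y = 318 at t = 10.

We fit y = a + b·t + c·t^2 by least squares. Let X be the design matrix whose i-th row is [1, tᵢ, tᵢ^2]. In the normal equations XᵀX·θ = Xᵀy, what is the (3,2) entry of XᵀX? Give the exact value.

1279

Row 3 ↔ basis t^2, column 2 ↔ basis t, so (XᵀX)_{3,2} = Σᵢ (t^2)·(t) = (4)·(-2) + (1)·(-1) + (0)·(0) + (4)·(2) + (16)·(4) + (36)·(6) + (100)·(10) = 1279.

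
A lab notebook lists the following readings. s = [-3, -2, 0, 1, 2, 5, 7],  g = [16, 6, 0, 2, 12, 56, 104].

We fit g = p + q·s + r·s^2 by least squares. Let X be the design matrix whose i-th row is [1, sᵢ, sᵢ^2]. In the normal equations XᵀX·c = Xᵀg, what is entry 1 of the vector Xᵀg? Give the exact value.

196

Entry 1 ↔ basis 1, so (Xᵀg)_{1} = Σᵢ gᵢ = (1)·(16) + (1)·(6) + (1)·(0) + (1)·(2) + (1)·(12) + (1)·(56) + (1)·(104) = 196.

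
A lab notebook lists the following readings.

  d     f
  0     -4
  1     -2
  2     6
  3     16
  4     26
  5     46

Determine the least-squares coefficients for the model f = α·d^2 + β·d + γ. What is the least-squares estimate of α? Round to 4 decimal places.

From the data, Σd^2·d^2 = 979, Σd^2·d = 225, Σd^2 = 55, Σd·d = 55, Σd = 15, Σ1 = 6.
And Σd^2·f = 1732, Σd·f = 392, Σf = 88.
XᵀX·[α, β, γ]ᵀ = Xᵀf becomes [[979, 225, 55]; [225, 55, 15]; [55, 15, 6]]·[α, β, γ]ᵀ = [1732, 392, 88]ᵀ.
Solving the 3×3 system (Gaussian elimination) gives α = 7/4, β = 151/140, γ = -57/14.

α = 1.7500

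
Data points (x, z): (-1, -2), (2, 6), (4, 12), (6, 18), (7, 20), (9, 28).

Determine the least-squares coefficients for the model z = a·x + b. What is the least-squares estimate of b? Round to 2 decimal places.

b = 0.41

Normal-equation sums: Σx·x = 187, Σx = 27, Σ1 = 6.
For Mᵀz: Σx·z = 562, Σz = 82.
Normal equations: [[187, 27]; [27, 6]]·[a, b]ᵀ = [562, 82]ᵀ.
Eliminating b: 6·(row 1) − 27·(row 2) gives 393·a = 6·562 − 27·82 = 1158, so a = 386/131.
Then b = (82 − 27·(386/131))/6 = 160/393.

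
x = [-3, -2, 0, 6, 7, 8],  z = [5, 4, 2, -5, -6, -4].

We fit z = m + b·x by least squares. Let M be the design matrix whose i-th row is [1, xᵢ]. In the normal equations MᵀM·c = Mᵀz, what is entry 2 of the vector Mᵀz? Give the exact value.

-127

Entry 2 ↔ basis x, so (Mᵀz)_{2} = Σᵢ (x)·zᵢ = (-3)·(5) + (-2)·(4) + (0)·(2) + (6)·(-5) + (7)·(-6) + (8)·(-4) = -127.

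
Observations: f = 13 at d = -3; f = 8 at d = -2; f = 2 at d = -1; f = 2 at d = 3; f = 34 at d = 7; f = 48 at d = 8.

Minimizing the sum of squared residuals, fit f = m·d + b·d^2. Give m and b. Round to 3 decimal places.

m = -1.765, b = 0.959

The normal equations are: 136·m + 846·b = 571;  846·m + 6676·b = 4907.
det = 136·6676 − 846² = 192220.
m = (571·6676 − 846·4907)/192220 = -169663/96110; b = (136·4907 − 846·571)/192220 = 92143/96110.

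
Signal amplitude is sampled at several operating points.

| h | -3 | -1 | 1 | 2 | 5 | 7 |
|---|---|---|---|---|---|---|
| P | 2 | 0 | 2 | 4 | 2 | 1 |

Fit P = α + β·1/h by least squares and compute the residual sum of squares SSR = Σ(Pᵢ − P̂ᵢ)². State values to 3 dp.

Normal-equation sums: Σ1 = 6, Σ1/h = 107/210, Σ1/h·1/h = 106789/44100.
Right-hand side: ΣP = 11, Σ1/h·P = 407/105.
So AᵀA·[α, β]ᵀ = AᵀP: [[6, 107/210]; [107/210, 106789/44100]]·[α, β]ᵀ = [11, 407/105]ᵀ.
Determinant 6·(106789/44100) − (107/210)² = 125857/8820.
α = (11·(106789/44100) − (107/210)·(407/105))/(125857/8820) = 1087581/629285; β = (6·(407/105) − (107/210)·11)/(125857/8820) = 155694/125857.
Residuals: 430479/629285, -309111/629285, -607481/629285, 1040324/629285, 3059/125857, -569506/629285; SSR = 3268376/629285.

SSR = 5.194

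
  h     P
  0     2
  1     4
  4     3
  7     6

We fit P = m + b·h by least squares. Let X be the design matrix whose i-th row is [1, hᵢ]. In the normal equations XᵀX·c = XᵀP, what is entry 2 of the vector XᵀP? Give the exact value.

Entry 2 ↔ basis h, so (XᵀP)_{2} = Σᵢ (h)·Pᵢ = (0)·(2) + (1)·(4) + (4)·(3) + (7)·(6) = 58.

58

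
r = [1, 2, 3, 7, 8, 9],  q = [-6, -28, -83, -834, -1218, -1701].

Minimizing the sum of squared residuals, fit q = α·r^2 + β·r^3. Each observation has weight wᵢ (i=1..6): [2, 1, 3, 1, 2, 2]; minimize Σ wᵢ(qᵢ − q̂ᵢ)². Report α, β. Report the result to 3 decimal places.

Normal-equation sums: Σwᵢ·r^2·r^2 = 23976, Σwᵢ·r^2·r^3 = 201204, Σwᵢ·r^3·r^3 = 1707072.
And Σwᵢ·r^2·q = -474697, Σwᵢ·r^3·q = -4020311.
Eliminating β: 1707072·(row 1) − 201204·(row 2) gives 445708656·α = 1707072·(-474697) − 201204·(-4020311) = -1439302740, so α = -119941895/37142388.
Then β = ((-4020311) − 201204·(-119941895/37142388))/1707072 = -2716177/1375644.

α = -3.229, β = -1.974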